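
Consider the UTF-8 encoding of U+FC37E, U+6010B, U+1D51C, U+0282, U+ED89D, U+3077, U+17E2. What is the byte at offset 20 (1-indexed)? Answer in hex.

1-indexed offset 20 is 0-indexed offset 19.
U+FC37E → 4-byte form F3 BC 8D BE at offsets 0–3.
U+6010B → 4-byte form F1 A0 84 8B at offsets 4–7.
U+1D51C → 4-byte form F0 9D 94 9C at offsets 8–11.
U+0282 → 2-byte form CA 82 at offsets 12–13.
U+ED89D → 4-byte form F3 AD A2 9D at offsets 14–17.
U+3077 → 3-byte form E3 81 B7 at offsets 18–20.
Offset 19 falls in char 6's range; it's byte 2 of E3 81 B7 = 0x81.

0x81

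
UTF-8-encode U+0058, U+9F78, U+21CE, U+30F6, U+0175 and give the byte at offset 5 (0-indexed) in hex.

0x87

U+0058 → 1-byte form 58 at offsets 0–0.
U+9F78 → 3-byte form E9 BD B8 at offsets 1–3.
U+21CE → 3-byte form E2 87 8E at offsets 4–6.
Offset 5 falls in char 3's range; it's byte 2 of E2 87 8E = 0x87.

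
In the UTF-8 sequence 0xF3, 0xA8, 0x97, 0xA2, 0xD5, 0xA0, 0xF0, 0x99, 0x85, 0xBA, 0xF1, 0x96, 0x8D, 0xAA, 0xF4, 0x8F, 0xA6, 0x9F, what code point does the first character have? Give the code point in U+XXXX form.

U+E85E2

Offset 0: leading byte 0xF3 = 11110011 → 4-byte char #1 = F3 A8 97 A2.
Leading byte 0xF3 = 11110011 matches 11110xxx → 4-byte sequence.
Byte 1: 0xF3 = 11110011, payload 011 (3 bits).
Byte 2: 0xA8 = 10101000 (10xxxxxx ✓), payload 101000.
Byte 3: 0x97 = 10010111 (10xxxxxx ✓), payload 010111.
Byte 4: 0xA2 = 10100010 (10xxxxxx ✓), payload 100010.
Concatenate: 011101000010111100010 = 0xE85E2 (21 bits → U+E85E2).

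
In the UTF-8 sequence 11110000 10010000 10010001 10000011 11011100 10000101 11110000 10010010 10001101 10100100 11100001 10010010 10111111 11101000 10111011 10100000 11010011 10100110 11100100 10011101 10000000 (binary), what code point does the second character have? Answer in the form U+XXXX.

Offset 0: leading byte 0xF0 = 11110000 → 4-byte char #1 = F0 90 91 83.
Offset 4: leading byte 0xDC = 11011100 → 2-byte char #2 = DC 85.
Leading byte 0xDC = 11011100 matches 110xxxxx → 2-byte sequence.
Byte 1: 0xDC = 11011100, payload 11100 (5 bits).
Byte 2: 0x85 = 10000101 (10xxxxxx ✓), payload 000101.
Concatenate: 11100000101 = 0x705 (11 bits → U+0705).

U+0705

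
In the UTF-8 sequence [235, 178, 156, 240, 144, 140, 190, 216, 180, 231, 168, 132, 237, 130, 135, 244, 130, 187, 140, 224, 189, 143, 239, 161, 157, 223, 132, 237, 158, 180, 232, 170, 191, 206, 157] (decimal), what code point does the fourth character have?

U+7A04

Offset 0: leading byte 0xEB = 11101011 → 3-byte char #1 = EB B2 9C.
Offset 3: leading byte 0xF0 = 11110000 → 4-byte char #2 = F0 90 8C BE.
Offset 7: leading byte 0xD8 = 11011000 → 2-byte char #3 = D8 B4.
Offset 9: leading byte 0xE7 = 11100111 → 3-byte char #4 = E7 A8 84.
Leading byte 0xE7 = 11100111 matches 1110xxxx → 3-byte sequence.
Byte 1: 0xE7 = 11100111, payload 0111 (4 bits).
Byte 2: 0xA8 = 10101000 (10xxxxxx ✓), payload 101000.
Byte 3: 0x84 = 10000100 (10xxxxxx ✓), payload 000100.
Concatenate: 0111101000000100 = 0x7A04 (16 bits → U+7A04).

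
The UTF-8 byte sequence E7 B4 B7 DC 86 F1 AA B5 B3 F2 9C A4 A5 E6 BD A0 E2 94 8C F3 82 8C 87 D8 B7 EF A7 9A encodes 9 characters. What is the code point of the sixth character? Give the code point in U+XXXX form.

U+250C

Offset 0: leading byte 0xE7 = 11100111 → 3-byte char #1 = E7 B4 B7.
Offset 3: leading byte 0xDC = 11011100 → 2-byte char #2 = DC 86.
Offset 5: leading byte 0xF1 = 11110001 → 4-byte char #3 = F1 AA B5 B3.
Offset 9: leading byte 0xF2 = 11110010 → 4-byte char #4 = F2 9C A4 A5.
Offset 13: leading byte 0xE6 = 11100110 → 3-byte char #5 = E6 BD A0.
Offset 16: leading byte 0xE2 = 11100010 → 3-byte char #6 = E2 94 8C.
Leading byte 0xE2 = 11100010 matches 1110xxxx → 3-byte sequence.
Byte 1: 0xE2 = 11100010, payload 0010 (4 bits).
Byte 2: 0x94 = 10010100 (10xxxxxx ✓), payload 010100.
Byte 3: 0x8C = 10001100 (10xxxxxx ✓), payload 001100.
Concatenate: 0010010100001100 = 0x250C (16 bits → U+250C).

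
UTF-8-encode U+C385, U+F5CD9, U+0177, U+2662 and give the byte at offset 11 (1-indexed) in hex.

1-indexed offset 11 is 0-indexed offset 10.
U+C385 → 3-byte form EC 8E 85 at offsets 0–2.
U+F5CD9 → 4-byte form F3 B5 B3 99 at offsets 3–6.
U+0177 → 2-byte form C5 B7 at offsets 7–8.
U+2662 → 3-byte form E2 99 A2 at offsets 9–11.
Offset 10 falls in char 4's range; it's byte 2 of E2 99 A2 = 0x99.

0x99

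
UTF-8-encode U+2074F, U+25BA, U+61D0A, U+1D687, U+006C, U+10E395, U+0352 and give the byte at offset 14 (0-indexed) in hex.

0x87

U+2074F → 4-byte form F0 A0 9D 8F at offsets 0–3.
U+25BA → 3-byte form E2 96 BA at offsets 4–6.
U+61D0A → 4-byte form F1 A1 B4 8A at offsets 7–10.
U+1D687 → 4-byte form F0 9D 9A 87 at offsets 11–14.
Offset 14 falls in char 4's range; it's byte 4 of F0 9D 9A 87 = 0x87.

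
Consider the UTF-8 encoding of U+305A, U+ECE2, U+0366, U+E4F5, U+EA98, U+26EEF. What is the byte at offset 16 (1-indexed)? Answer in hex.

0xA6

1-indexed offset 16 is 0-indexed offset 15.
U+305A → 3-byte form E3 81 9A at offsets 0–2.
U+ECE2 → 3-byte form EE B3 A2 at offsets 3–5.
U+0366 → 2-byte form CD A6 at offsets 6–7.
U+E4F5 → 3-byte form EE 93 B5 at offsets 8–10.
U+EA98 → 3-byte form EE AA 98 at offsets 11–13.
U+26EEF → 4-byte form F0 A6 BB AF at offsets 14–17.
Offset 15 falls in char 6's range; it's byte 2 of F0 A6 BB AF = 0xA6.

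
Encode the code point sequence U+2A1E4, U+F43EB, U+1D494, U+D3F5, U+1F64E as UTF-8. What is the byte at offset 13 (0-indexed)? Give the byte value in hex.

U+2A1E4 → 4-byte form F0 AA 87 A4 at offsets 0–3.
U+F43EB → 4-byte form F3 B4 8F AB at offsets 4–7.
U+1D494 → 4-byte form F0 9D 92 94 at offsets 8–11.
U+D3F5 → 3-byte form ED 8F B5 at offsets 12–14.
Offset 13 falls in char 4's range; it's byte 2 of ED 8F B5 = 0x8F.

0x8F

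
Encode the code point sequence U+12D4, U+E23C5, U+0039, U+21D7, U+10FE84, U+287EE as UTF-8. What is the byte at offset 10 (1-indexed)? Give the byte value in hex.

1-indexed offset 10 is 0-indexed offset 9.
U+12D4 → 3-byte form E1 8B 94 at offsets 0–2.
U+E23C5 → 4-byte form F3 A2 8F 85 at offsets 3–6.
U+0039 → 1-byte form 39 at offsets 7–7.
U+21D7 → 3-byte form E2 87 97 at offsets 8–10.
Offset 9 falls in char 4's range; it's byte 2 of E2 87 97 = 0x87.

0x87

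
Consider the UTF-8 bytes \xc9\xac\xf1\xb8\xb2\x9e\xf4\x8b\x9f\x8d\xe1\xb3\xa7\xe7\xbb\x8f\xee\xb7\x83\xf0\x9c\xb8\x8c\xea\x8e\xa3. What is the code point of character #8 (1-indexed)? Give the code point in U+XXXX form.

Offset 0: leading byte 0xC9 = 11001001 → 2-byte char #1 = C9 AC.
Offset 2: leading byte 0xF1 = 11110001 → 4-byte char #2 = F1 B8 B2 9E.
Offset 6: leading byte 0xF4 = 11110100 → 4-byte char #3 = F4 8B 9F 8D.
Offset 10: leading byte 0xE1 = 11100001 → 3-byte char #4 = E1 B3 A7.
Offset 13: leading byte 0xE7 = 11100111 → 3-byte char #5 = E7 BB 8F.
Offset 16: leading byte 0xEE = 11101110 → 3-byte char #6 = EE B7 83.
Offset 19: leading byte 0xF0 = 11110000 → 4-byte char #7 = F0 9C B8 8C.
Offset 23: leading byte 0xEA = 11101010 → 3-byte char #8 = EA 8E A3.
Leading byte 0xEA = 11101010 matches 1110xxxx → 3-byte sequence.
Byte 1: 0xEA = 11101010, payload 1010 (4 bits).
Byte 2: 0x8E = 10001110 (10xxxxxx ✓), payload 001110.
Byte 3: 0xA3 = 10100011 (10xxxxxx ✓), payload 100011.
Concatenate: 1010001110100011 = 0xA3A3 (16 bits → U+A3A3).

U+A3A3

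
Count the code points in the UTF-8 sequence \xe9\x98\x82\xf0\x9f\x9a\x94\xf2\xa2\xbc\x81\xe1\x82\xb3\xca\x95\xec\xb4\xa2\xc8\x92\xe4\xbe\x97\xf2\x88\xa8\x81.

Byte at offset 0: 0xE9 = 11101001 → 3-byte char (#1). Advance 3.
Byte at offset 3: 0xF0 = 11110000 → 4-byte char (#2). Advance 4.
Byte at offset 7: 0xF2 = 11110010 → 4-byte char (#3). Advance 4.
Byte at offset 11: 0xE1 = 11100001 → 3-byte char (#4). Advance 3.
Byte at offset 14: 0xCA = 11001010 → 2-byte char (#5). Advance 2.
Byte at offset 16: 0xEC = 11101100 → 3-byte char (#6). Advance 3.
Byte at offset 19: 0xC8 = 11001000 → 2-byte char (#7). Advance 2.
Byte at offset 21: 0xE4 = 11100100 → 3-byte char (#8). Advance 3.
Byte at offset 24: 0xF2 = 11110010 → 4-byte char (#9). Advance 4.
Reached end at offset 28 after 9 code points.

9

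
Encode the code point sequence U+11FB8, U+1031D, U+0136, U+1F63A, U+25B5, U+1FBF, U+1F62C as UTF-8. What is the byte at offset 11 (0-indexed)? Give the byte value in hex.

U+11FB8 → 4-byte form F0 91 BE B8 at offsets 0–3.
U+1031D → 4-byte form F0 90 8C 9D at offsets 4–7.
U+0136 → 2-byte form C4 B6 at offsets 8–9.
U+1F63A → 4-byte form F0 9F 98 BA at offsets 10–13.
Offset 11 falls in char 4's range; it's byte 2 of F0 9F 98 BA = 0x9F.

0x9F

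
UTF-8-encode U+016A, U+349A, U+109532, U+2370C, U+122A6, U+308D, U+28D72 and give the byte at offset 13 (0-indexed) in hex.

0xF0

U+016A → 2-byte form C5 AA at offsets 0–1.
U+349A → 3-byte form E3 92 9A at offsets 2–4.
U+109532 → 4-byte form F4 89 94 B2 at offsets 5–8.
U+2370C → 4-byte form F0 A3 9C 8C at offsets 9–12.
U+122A6 → 4-byte form F0 92 8A A6 at offsets 13–16.
Offset 13 falls in char 5's range; it's byte 1 of F0 92 8A A6 = 0xF0.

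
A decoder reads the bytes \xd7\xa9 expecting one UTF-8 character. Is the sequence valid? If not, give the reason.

Leading byte 0xD7 = 11010111 → 2-byte form.
Continuation bytes 0xA9=10101001 all match 10xxxxxx.
Decoded value 0x5E9 is ≥ 0x80 (shortest form) and not a surrogate.

valid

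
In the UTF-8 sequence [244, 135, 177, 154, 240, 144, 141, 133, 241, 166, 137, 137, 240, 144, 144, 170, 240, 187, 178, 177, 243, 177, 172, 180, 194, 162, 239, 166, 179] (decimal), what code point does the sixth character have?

U+F1B34

Offset 0: leading byte 0xF4 = 11110100 → 4-byte char #1 = F4 87 B1 9A.
Offset 4: leading byte 0xF0 = 11110000 → 4-byte char #2 = F0 90 8D 85.
Offset 8: leading byte 0xF1 = 11110001 → 4-byte char #3 = F1 A6 89 89.
Offset 12: leading byte 0xF0 = 11110000 → 4-byte char #4 = F0 90 90 AA.
Offset 16: leading byte 0xF0 = 11110000 → 4-byte char #5 = F0 BB B2 B1.
Offset 20: leading byte 0xF3 = 11110011 → 4-byte char #6 = F3 B1 AC B4.
Leading byte 0xF3 = 11110011 matches 11110xxx → 4-byte sequence.
Byte 1: 0xF3 = 11110011, payload 011 (3 bits).
Byte 2: 0xB1 = 10110001 (10xxxxxx ✓), payload 110001.
Byte 3: 0xAC = 10101100 (10xxxxxx ✓), payload 101100.
Byte 4: 0xB4 = 10110100 (10xxxxxx ✓), payload 110100.
Concatenate: 011110001101100110100 = 0xF1B34 (21 bits → U+F1B34).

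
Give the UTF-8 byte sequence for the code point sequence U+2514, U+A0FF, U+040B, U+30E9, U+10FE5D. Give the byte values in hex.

E2 94 94 EA 83 BF D0 8B E3 83 A9 F4 8F B9 9D

U+2514: 3-byte form → E2 94 94.
U+A0FF: 3-byte form → EA 83 BF.
U+040B: 2-byte form → D0 8B.
U+30E9: 3-byte form → E3 83 A9.
U+10FE5D: 4-byte form → F4 8F B9 9D.
Concatenated (15 bytes): E2 94 94 EA 83 BF D0 8B E3 83 A9 F4 8F B9 9D.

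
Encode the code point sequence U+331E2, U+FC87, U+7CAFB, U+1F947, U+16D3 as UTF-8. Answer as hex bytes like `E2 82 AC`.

F0 B3 87 A2 EF B2 87 F1 BC AB BB F0 9F A5 87 E1 9B 93

U+331E2: 4-byte form → F0 B3 87 A2.
U+FC87: 3-byte form → EF B2 87.
U+7CAFB: 4-byte form → F1 BC AB BB.
U+1F947: 4-byte form → F0 9F A5 87.
U+16D3: 3-byte form → E1 9B 93.
Concatenated (18 bytes): F0 B3 87 A2 EF B2 87 F1 BC AB BB F0 9F A5 87 E1 9B 93.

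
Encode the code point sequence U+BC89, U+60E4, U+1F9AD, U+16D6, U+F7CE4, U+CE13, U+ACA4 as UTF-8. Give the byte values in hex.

U+BC89: 3-byte form → EB B2 89.
U+60E4: 3-byte form → E6 83 A4.
U+1F9AD: 4-byte form → F0 9F A6 AD.
U+16D6: 3-byte form → E1 9B 96.
U+F7CE4: 4-byte form → F3 B7 B3 A4.
U+CE13: 3-byte form → EC B8 93.
U+ACA4: 3-byte form → EA B2 A4.
Concatenated (23 bytes): EB B2 89 E6 83 A4 F0 9F A6 AD E1 9B 96 F3 B7 B3 A4 EC B8 93 EA B2 A4.

EB B2 89 E6 83 A4 F0 9F A6 AD E1 9B 96 F3 B7 B3 A4 EC B8 93 EA B2 A4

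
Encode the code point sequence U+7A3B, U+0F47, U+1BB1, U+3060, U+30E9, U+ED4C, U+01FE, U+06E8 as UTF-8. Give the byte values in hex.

U+7A3B: 3-byte form → E7 A8 BB.
U+0F47: 3-byte form → E0 BD 87.
U+1BB1: 3-byte form → E1 AE B1.
U+3060: 3-byte form → E3 81 A0.
U+30E9: 3-byte form → E3 83 A9.
U+ED4C: 3-byte form → EE B5 8C.
U+01FE: 2-byte form → C7 BE.
U+06E8: 2-byte form → DB A8.
Concatenated (22 bytes): E7 A8 BB E0 BD 87 E1 AE B1 E3 81 A0 E3 83 A9 EE B5 8C C7 BE DB A8.

E7 A8 BB E0 BD 87 E1 AE B1 E3 81 A0 E3 83 A9 EE B5 8C C7 BE DB A8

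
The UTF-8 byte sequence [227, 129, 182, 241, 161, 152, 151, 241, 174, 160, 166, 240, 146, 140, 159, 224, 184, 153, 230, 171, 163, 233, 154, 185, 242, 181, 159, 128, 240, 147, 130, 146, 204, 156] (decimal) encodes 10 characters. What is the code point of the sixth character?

Offset 0: leading byte 0xE3 = 11100011 → 3-byte char #1 = E3 81 B6.
Offset 3: leading byte 0xF1 = 11110001 → 4-byte char #2 = F1 A1 98 97.
Offset 7: leading byte 0xF1 = 11110001 → 4-byte char #3 = F1 AE A0 A6.
Offset 11: leading byte 0xF0 = 11110000 → 4-byte char #4 = F0 92 8C 9F.
Offset 15: leading byte 0xE0 = 11100000 → 3-byte char #5 = E0 B8 99.
Offset 18: leading byte 0xE6 = 11100110 → 3-byte char #6 = E6 AB A3.
Leading byte 0xE6 = 11100110 matches 1110xxxx → 3-byte sequence.
Byte 1: 0xE6 = 11100110, payload 0110 (4 bits).
Byte 2: 0xAB = 10101011 (10xxxxxx ✓), payload 101011.
Byte 3: 0xA3 = 10100011 (10xxxxxx ✓), payload 100011.
Concatenate: 0110101011100011 = 0x6AE3 (16 bits → U+6AE3).

U+6AE3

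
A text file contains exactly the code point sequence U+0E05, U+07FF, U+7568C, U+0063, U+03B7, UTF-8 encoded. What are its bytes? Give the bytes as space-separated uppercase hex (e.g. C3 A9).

E0 B8 85 DF BF F1 B5 9A 8C 63 CE B7

U+0E05: 3-byte form → E0 B8 85.
U+07FF: 2-byte form → DF BF.
U+7568C: 4-byte form → F1 B5 9A 8C.
U+0063: 1-byte form → 63.
U+03B7: 2-byte form → CE B7.
Concatenated (12 bytes): E0 B8 85 DF BF F1 B5 9A 8C 63 CE B7.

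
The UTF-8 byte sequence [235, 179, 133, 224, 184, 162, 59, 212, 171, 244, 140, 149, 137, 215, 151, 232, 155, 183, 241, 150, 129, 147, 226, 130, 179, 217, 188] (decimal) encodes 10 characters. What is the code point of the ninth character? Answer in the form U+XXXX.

Offset 0: leading byte 0xEB = 11101011 → 3-byte char #1 = EB B3 85.
Offset 3: leading byte 0xE0 = 11100000 → 3-byte char #2 = E0 B8 A2.
Offset 6: leading byte 0x3B = 00111011 → 1-byte char #3 = 3B.
Offset 7: leading byte 0xD4 = 11010100 → 2-byte char #4 = D4 AB.
Offset 9: leading byte 0xF4 = 11110100 → 4-byte char #5 = F4 8C 95 89.
Offset 13: leading byte 0xD7 = 11010111 → 2-byte char #6 = D7 97.
Offset 15: leading byte 0xE8 = 11101000 → 3-byte char #7 = E8 9B B7.
Offset 18: leading byte 0xF1 = 11110001 → 4-byte char #8 = F1 96 81 93.
Offset 22: leading byte 0xE2 = 11100010 → 3-byte char #9 = E2 82 B3.
Leading byte 0xE2 = 11100010 matches 1110xxxx → 3-byte sequence.
Byte 1: 0xE2 = 11100010, payload 0010 (4 bits).
Byte 2: 0x82 = 10000010 (10xxxxxx ✓), payload 000010.
Byte 3: 0xB3 = 10110011 (10xxxxxx ✓), payload 110011.
Concatenate: 0010000010110011 = 0x20B3 (16 bits → U+20B3).

U+20B3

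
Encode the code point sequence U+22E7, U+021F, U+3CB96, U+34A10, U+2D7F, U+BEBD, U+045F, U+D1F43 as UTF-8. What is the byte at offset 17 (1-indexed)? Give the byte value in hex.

1-indexed offset 17 is 0-indexed offset 16.
U+22E7 → 3-byte form E2 8B A7 at offsets 0–2.
U+021F → 2-byte form C8 9F at offsets 3–4.
U+3CB96 → 4-byte form F0 BC AE 96 at offsets 5–8.
U+34A10 → 4-byte form F0 B4 A8 90 at offsets 9–12.
U+2D7F → 3-byte form E2 B5 BF at offsets 13–15.
U+BEBD → 3-byte form EB BA BD at offsets 16–18.
Offset 16 falls in char 6's range; it's byte 1 of EB BA BD = 0xEB.

0xEB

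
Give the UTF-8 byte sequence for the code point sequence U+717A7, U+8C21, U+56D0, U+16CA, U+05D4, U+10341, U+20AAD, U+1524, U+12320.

F1 B1 9E A7 E8 B0 A1 E5 9B 90 E1 9B 8A D7 94 F0 90 8D 81 F0 A0 AA AD E1 94 A4 F0 92 8C A0

U+717A7: 4-byte form → F1 B1 9E A7.
U+8C21: 3-byte form → E8 B0 A1.
U+56D0: 3-byte form → E5 9B 90.
U+16CA: 3-byte form → E1 9B 8A.
U+05D4: 2-byte form → D7 94.
U+10341: 4-byte form → F0 90 8D 81.
U+20AAD: 4-byte form → F0 A0 AA AD.
U+1524: 3-byte form → E1 94 A4.
U+12320: 4-byte form → F0 92 8C A0.
Concatenated (30 bytes): F1 B1 9E A7 E8 B0 A1 E5 9B 90 E1 9B 8A D7 94 F0 90 8D 81 F0 A0 AA AD E1 94 A4 F0 92 8C A0.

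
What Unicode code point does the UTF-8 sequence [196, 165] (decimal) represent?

Leading byte 0xC4 = 11000100 matches 110xxxxx → 2-byte sequence.
Byte 1: 0xC4 = 11000100, payload 00100 (5 bits).
Byte 2: 0xA5 = 10100101 (10xxxxxx ✓), payload 100101.
Concatenate: 00100100101 = 0x125 (11 bits → U+0125).

U+0125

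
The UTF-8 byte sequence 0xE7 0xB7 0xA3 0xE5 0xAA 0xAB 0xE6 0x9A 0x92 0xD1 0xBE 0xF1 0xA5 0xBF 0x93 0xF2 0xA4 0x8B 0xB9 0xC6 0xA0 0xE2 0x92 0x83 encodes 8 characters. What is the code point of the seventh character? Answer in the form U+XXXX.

Offset 0: leading byte 0xE7 = 11100111 → 3-byte char #1 = E7 B7 A3.
Offset 3: leading byte 0xE5 = 11100101 → 3-byte char #2 = E5 AA AB.
Offset 6: leading byte 0xE6 = 11100110 → 3-byte char #3 = E6 9A 92.
Offset 9: leading byte 0xD1 = 11010001 → 2-byte char #4 = D1 BE.
Offset 11: leading byte 0xF1 = 11110001 → 4-byte char #5 = F1 A5 BF 93.
Offset 15: leading byte 0xF2 = 11110010 → 4-byte char #6 = F2 A4 8B B9.
Offset 19: leading byte 0xC6 = 11000110 → 2-byte char #7 = C6 A0.
Leading byte 0xC6 = 11000110 matches 110xxxxx → 2-byte sequence.
Byte 1: 0xC6 = 11000110, payload 00110 (5 bits).
Byte 2: 0xA0 = 10100000 (10xxxxxx ✓), payload 100000.
Concatenate: 00110100000 = 0x1A0 (11 bits → U+01A0).

U+01A0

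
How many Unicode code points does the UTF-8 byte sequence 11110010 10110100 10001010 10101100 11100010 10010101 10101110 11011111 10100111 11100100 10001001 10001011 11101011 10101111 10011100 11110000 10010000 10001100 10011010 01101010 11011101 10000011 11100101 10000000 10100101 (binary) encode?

9

Byte at offset 0: 0xF2 = 11110010 → 4-byte char (#1). Advance 4.
Byte at offset 4: 0xE2 = 11100010 → 3-byte char (#2). Advance 3.
Byte at offset 7: 0xDF = 11011111 → 2-byte char (#3). Advance 2.
Byte at offset 9: 0xE4 = 11100100 → 3-byte char (#4). Advance 3.
Byte at offset 12: 0xEB = 11101011 → 3-byte char (#5). Advance 3.
Byte at offset 15: 0xF0 = 11110000 → 4-byte char (#6). Advance 4.
Byte at offset 19: 0x6A = 01101010 → 1-byte char (#7). Advance 1.
Byte at offset 20: 0xDD = 11011101 → 2-byte char (#8). Advance 2.
Byte at offset 22: 0xE5 = 11100101 → 3-byte char (#9). Advance 3.
Reached end at offset 25 after 9 code points.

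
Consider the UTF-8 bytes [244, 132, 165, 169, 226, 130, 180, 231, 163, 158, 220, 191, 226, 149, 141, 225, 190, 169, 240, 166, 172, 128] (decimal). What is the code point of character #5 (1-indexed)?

U+254D

Offset 0: leading byte 0xF4 = 11110100 → 4-byte char #1 = F4 84 A5 A9.
Offset 4: leading byte 0xE2 = 11100010 → 3-byte char #2 = E2 82 B4.
Offset 7: leading byte 0xE7 = 11100111 → 3-byte char #3 = E7 A3 9E.
Offset 10: leading byte 0xDC = 11011100 → 2-byte char #4 = DC BF.
Offset 12: leading byte 0xE2 = 11100010 → 3-byte char #5 = E2 95 8D.
Leading byte 0xE2 = 11100010 matches 1110xxxx → 3-byte sequence.
Byte 1: 0xE2 = 11100010, payload 0010 (4 bits).
Byte 2: 0x95 = 10010101 (10xxxxxx ✓), payload 010101.
Byte 3: 0x8D = 10001101 (10xxxxxx ✓), payload 001101.
Concatenate: 0010010101001101 = 0x254D (16 bits → U+254D).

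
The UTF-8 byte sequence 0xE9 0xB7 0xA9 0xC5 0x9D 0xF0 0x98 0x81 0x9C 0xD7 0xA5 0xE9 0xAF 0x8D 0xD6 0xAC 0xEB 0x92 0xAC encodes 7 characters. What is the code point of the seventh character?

U+B4AC

Offset 0: leading byte 0xE9 = 11101001 → 3-byte char #1 = E9 B7 A9.
Offset 3: leading byte 0xC5 = 11000101 → 2-byte char #2 = C5 9D.
Offset 5: leading byte 0xF0 = 11110000 → 4-byte char #3 = F0 98 81 9C.
Offset 9: leading byte 0xD7 = 11010111 → 2-byte char #4 = D7 A5.
Offset 11: leading byte 0xE9 = 11101001 → 3-byte char #5 = E9 AF 8D.
Offset 14: leading byte 0xD6 = 11010110 → 2-byte char #6 = D6 AC.
Offset 16: leading byte 0xEB = 11101011 → 3-byte char #7 = EB 92 AC.
Leading byte 0xEB = 11101011 matches 1110xxxx → 3-byte sequence.
Byte 1: 0xEB = 11101011, payload 1011 (4 bits).
Byte 2: 0x92 = 10010010 (10xxxxxx ✓), payload 010010.
Byte 3: 0xAC = 10101100 (10xxxxxx ✓), payload 101100.
Concatenate: 1011010010101100 = 0xB4AC (16 bits → U+B4AC).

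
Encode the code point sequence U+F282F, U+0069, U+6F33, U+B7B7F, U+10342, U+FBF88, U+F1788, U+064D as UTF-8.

F3 B2 A0 AF 69 E6 BC B3 F2 B7 AD BF F0 90 8D 82 F3 BB BE 88 F3 B1 9E 88 D9 8D

U+F282F: 4-byte form → F3 B2 A0 AF.
U+0069: 1-byte form → 69.
U+6F33: 3-byte form → E6 BC B3.
U+B7B7F: 4-byte form → F2 B7 AD BF.
U+10342: 4-byte form → F0 90 8D 82.
U+FBF88: 4-byte form → F3 BB BE 88.
U+F1788: 4-byte form → F3 B1 9E 88.
U+064D: 2-byte form → D9 8D.
Concatenated (26 bytes): F3 B2 A0 AF 69 E6 BC B3 F2 B7 AD BF F0 90 8D 82 F3 BB BE 88 F3 B1 9E 88 D9 8D.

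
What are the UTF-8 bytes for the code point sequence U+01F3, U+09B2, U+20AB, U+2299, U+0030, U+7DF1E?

U+01F3: 2-byte form → C7 B3.
U+09B2: 3-byte form → E0 A6 B2.
U+20AB: 3-byte form → E2 82 AB.
U+2299: 3-byte form → E2 8A 99.
U+0030: 1-byte form → 30.
U+7DF1E: 4-byte form → F1 BD BC 9E.
Concatenated (16 bytes): C7 B3 E0 A6 B2 E2 82 AB E2 8A 99 30 F1 BD BC 9E.

C7 B3 E0 A6 B2 E2 82 AB E2 8A 99 30 F1 BD BC 9E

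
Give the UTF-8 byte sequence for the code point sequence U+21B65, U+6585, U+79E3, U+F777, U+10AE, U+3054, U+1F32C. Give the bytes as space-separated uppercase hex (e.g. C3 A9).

F0 A1 AD A5 E6 96 85 E7 A7 A3 EF 9D B7 E1 82 AE E3 81 94 F0 9F 8C AC

U+21B65: 4-byte form → F0 A1 AD A5.
U+6585: 3-byte form → E6 96 85.
U+79E3: 3-byte form → E7 A7 A3.
U+F777: 3-byte form → EF 9D B7.
U+10AE: 3-byte form → E1 82 AE.
U+3054: 3-byte form → E3 81 94.
U+1F32C: 4-byte form → F0 9F 8C AC.
Concatenated (23 bytes): F0 A1 AD A5 E6 96 85 E7 A7 A3 EF 9D B7 E1 82 AE E3 81 94 F0 9F 8C AC.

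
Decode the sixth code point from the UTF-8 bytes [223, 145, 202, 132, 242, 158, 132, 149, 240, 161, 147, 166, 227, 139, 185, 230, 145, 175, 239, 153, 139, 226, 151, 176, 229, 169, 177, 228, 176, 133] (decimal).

U+646F

Offset 0: leading byte 0xDF = 11011111 → 2-byte char #1 = DF 91.
Offset 2: leading byte 0xCA = 11001010 → 2-byte char #2 = CA 84.
Offset 4: leading byte 0xF2 = 11110010 → 4-byte char #3 = F2 9E 84 95.
Offset 8: leading byte 0xF0 = 11110000 → 4-byte char #4 = F0 A1 93 A6.
Offset 12: leading byte 0xE3 = 11100011 → 3-byte char #5 = E3 8B B9.
Offset 15: leading byte 0xE6 = 11100110 → 3-byte char #6 = E6 91 AF.
Leading byte 0xE6 = 11100110 matches 1110xxxx → 3-byte sequence.
Byte 1: 0xE6 = 11100110, payload 0110 (4 bits).
Byte 2: 0x91 = 10010001 (10xxxxxx ✓), payload 010001.
Byte 3: 0xAF = 10101111 (10xxxxxx ✓), payload 101111.
Concatenate: 0110010001101111 = 0x646F (16 bits → U+646F).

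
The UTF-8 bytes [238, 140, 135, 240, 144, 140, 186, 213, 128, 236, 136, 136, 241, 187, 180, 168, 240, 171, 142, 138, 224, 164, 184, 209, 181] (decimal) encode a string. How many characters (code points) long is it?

Byte at offset 0: 0xEE = 11101110 → 3-byte char (#1). Advance 3.
Byte at offset 3: 0xF0 = 11110000 → 4-byte char (#2). Advance 4.
Byte at offset 7: 0xD5 = 11010101 → 2-byte char (#3). Advance 2.
Byte at offset 9: 0xEC = 11101100 → 3-byte char (#4). Advance 3.
Byte at offset 12: 0xF1 = 11110001 → 4-byte char (#5). Advance 4.
Byte at offset 16: 0xF0 = 11110000 → 4-byte char (#6). Advance 4.
Byte at offset 20: 0xE0 = 11100000 → 3-byte char (#7). Advance 3.
Byte at offset 23: 0xD1 = 11010001 → 2-byte char (#8). Advance 2.
Reached end at offset 25 after 8 code points.

8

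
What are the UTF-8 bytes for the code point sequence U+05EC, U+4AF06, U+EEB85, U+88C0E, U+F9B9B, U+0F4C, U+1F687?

D7 AC F1 8A BC 86 F3 AE AE 85 F2 88 B0 8E F3 B9 AE 9B E0 BD 8C F0 9F 9A 87

U+05EC: 2-byte form → D7 AC.
U+4AF06: 4-byte form → F1 8A BC 86.
U+EEB85: 4-byte form → F3 AE AE 85.
U+88C0E: 4-byte form → F2 88 B0 8E.
U+F9B9B: 4-byte form → F3 B9 AE 9B.
U+0F4C: 3-byte form → E0 BD 8C.
U+1F687: 4-byte form → F0 9F 9A 87.
Concatenated (25 bytes): D7 AC F1 8A BC 86 F3 AE AE 85 F2 88 B0 8E F3 B9 AE 9B E0 BD 8C F0 9F 9A 87.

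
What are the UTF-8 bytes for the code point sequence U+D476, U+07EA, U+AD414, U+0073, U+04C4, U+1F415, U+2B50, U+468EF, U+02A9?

ED 91 B6 DF AA F2 AD 90 94 73 D3 84 F0 9F 90 95 E2 AD 90 F1 86 A3 AF CA A9

U+D476: 3-byte form → ED 91 B6.
U+07EA: 2-byte form → DF AA.
U+AD414: 4-byte form → F2 AD 90 94.
U+0073: 1-byte form → 73.
U+04C4: 2-byte form → D3 84.
U+1F415: 4-byte form → F0 9F 90 95.
U+2B50: 3-byte form → E2 AD 90.
U+468EF: 4-byte form → F1 86 A3 AF.
U+02A9: 2-byte form → CA A9.
Concatenated (25 bytes): ED 91 B6 DF AA F2 AD 90 94 73 D3 84 F0 9F 90 95 E2 AD 90 F1 86 A3 AF CA A9.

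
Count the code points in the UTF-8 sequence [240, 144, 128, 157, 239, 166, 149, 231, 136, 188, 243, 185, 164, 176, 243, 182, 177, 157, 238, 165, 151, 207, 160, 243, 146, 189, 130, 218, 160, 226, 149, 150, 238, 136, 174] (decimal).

Byte at offset 0: 0xF0 = 11110000 → 4-byte char (#1). Advance 4.
Byte at offset 4: 0xEF = 11101111 → 3-byte char (#2). Advance 3.
Byte at offset 7: 0xE7 = 11100111 → 3-byte char (#3). Advance 3.
Byte at offset 10: 0xF3 = 11110011 → 4-byte char (#4). Advance 4.
Byte at offset 14: 0xF3 = 11110011 → 4-byte char (#5). Advance 4.
Byte at offset 18: 0xEE = 11101110 → 3-byte char (#6). Advance 3.
Byte at offset 21: 0xCF = 11001111 → 2-byte char (#7). Advance 2.
Byte at offset 23: 0xF3 = 11110011 → 4-byte char (#8). Advance 4.
Byte at offset 27: 0xDA = 11011010 → 2-byte char (#9). Advance 2.
Byte at offset 29: 0xE2 = 11100010 → 3-byte char (#10). Advance 3.
Byte at offset 32: 0xEE = 11101110 → 3-byte char (#11). Advance 3.
Reached end at offset 35 after 11 code points.

11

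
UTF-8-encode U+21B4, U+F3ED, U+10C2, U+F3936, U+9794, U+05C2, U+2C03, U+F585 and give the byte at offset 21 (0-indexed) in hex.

0xEF

U+21B4 → 3-byte form E2 86 B4 at offsets 0–2.
U+F3ED → 3-byte form EF 8F AD at offsets 3–5.
U+10C2 → 3-byte form E1 83 82 at offsets 6–8.
U+F3936 → 4-byte form F3 B3 A4 B6 at offsets 9–12.
U+9794 → 3-byte form E9 9E 94 at offsets 13–15.
U+05C2 → 2-byte form D7 82 at offsets 16–17.
U+2C03 → 3-byte form E2 B0 83 at offsets 18–20.
U+F585 → 3-byte form EF 96 85 at offsets 21–23.
Offset 21 falls in char 8's range; it's byte 1 of EF 96 85 = 0xEF.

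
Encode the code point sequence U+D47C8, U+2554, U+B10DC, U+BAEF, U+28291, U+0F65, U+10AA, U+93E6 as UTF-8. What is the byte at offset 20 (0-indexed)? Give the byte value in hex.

U+D47C8 → 4-byte form F3 94 9F 88 at offsets 0–3.
U+2554 → 3-byte form E2 95 94 at offsets 4–6.
U+B10DC → 4-byte form F2 B1 83 9C at offsets 7–10.
U+BAEF → 3-byte form EB AB AF at offsets 11–13.
U+28291 → 4-byte form F0 A8 8A 91 at offsets 14–17.
U+0F65 → 3-byte form E0 BD A5 at offsets 18–20.
Offset 20 falls in char 6's range; it's byte 3 of E0 BD A5 = 0xA5.

0xA5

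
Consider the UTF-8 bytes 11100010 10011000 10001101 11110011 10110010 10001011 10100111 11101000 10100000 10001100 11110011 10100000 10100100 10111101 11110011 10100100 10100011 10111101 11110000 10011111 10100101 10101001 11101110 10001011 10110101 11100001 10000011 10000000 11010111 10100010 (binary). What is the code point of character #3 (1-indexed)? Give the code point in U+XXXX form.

Offset 0: leading byte 0xE2 = 11100010 → 3-byte char #1 = E2 98 8D.
Offset 3: leading byte 0xF3 = 11110011 → 4-byte char #2 = F3 B2 8B A7.
Offset 7: leading byte 0xE8 = 11101000 → 3-byte char #3 = E8 A0 8C.
Leading byte 0xE8 = 11101000 matches 1110xxxx → 3-byte sequence.
Byte 1: 0xE8 = 11101000, payload 1000 (4 bits).
Byte 2: 0xA0 = 10100000 (10xxxxxx ✓), payload 100000.
Byte 3: 0x8C = 10001100 (10xxxxxx ✓), payload 001100.
Concatenate: 1000100000001100 = 0x880C (16 bits → U+880C).

U+880C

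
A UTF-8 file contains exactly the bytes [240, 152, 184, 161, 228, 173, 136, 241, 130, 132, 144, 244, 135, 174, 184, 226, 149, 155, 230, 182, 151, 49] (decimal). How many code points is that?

Byte at offset 0: 0xF0 = 11110000 → 4-byte char (#1). Advance 4.
Byte at offset 4: 0xE4 = 11100100 → 3-byte char (#2). Advance 3.
Byte at offset 7: 0xF1 = 11110001 → 4-byte char (#3). Advance 4.
Byte at offset 11: 0xF4 = 11110100 → 4-byte char (#4). Advance 4.
Byte at offset 15: 0xE2 = 11100010 → 3-byte char (#5). Advance 3.
Byte at offset 18: 0xE6 = 11100110 → 3-byte char (#6). Advance 3.
Byte at offset 21: 0x31 = 00110001 → 1-byte char (#7). Advance 1.
Reached end at offset 22 after 7 code points.

7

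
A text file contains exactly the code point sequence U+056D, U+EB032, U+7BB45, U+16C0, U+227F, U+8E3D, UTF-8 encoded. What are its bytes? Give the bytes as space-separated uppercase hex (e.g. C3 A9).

D5 AD F3 AB 80 B2 F1 BB AD 85 E1 9B 80 E2 89 BF E8 B8 BD

U+056D: 2-byte form → D5 AD.
U+EB032: 4-byte form → F3 AB 80 B2.
U+7BB45: 4-byte form → F1 BB AD 85.
U+16C0: 3-byte form → E1 9B 80.
U+227F: 3-byte form → E2 89 BF.
U+8E3D: 3-byte form → E8 B8 BD.
Concatenated (19 bytes): D5 AD F3 AB 80 B2 F1 BB AD 85 E1 9B 80 E2 89 BF E8 B8 BD.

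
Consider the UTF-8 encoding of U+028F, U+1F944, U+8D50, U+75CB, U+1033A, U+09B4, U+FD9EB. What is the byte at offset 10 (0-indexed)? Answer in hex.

0x97

U+028F → 2-byte form CA 8F at offsets 0–1.
U+1F944 → 4-byte form F0 9F A5 84 at offsets 2–5.
U+8D50 → 3-byte form E8 B5 90 at offsets 6–8.
U+75CB → 3-byte form E7 97 8B at offsets 9–11.
Offset 10 falls in char 4's range; it's byte 2 of E7 97 8B = 0x97.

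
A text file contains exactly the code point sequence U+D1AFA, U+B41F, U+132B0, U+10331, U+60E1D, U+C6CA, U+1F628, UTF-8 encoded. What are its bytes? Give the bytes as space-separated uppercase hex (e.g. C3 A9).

F3 91 AB BA EB 90 9F F0 93 8A B0 F0 90 8C B1 F1 A0 B8 9D EC 9B 8A F0 9F 98 A8

U+D1AFA: 4-byte form → F3 91 AB BA.
U+B41F: 3-byte form → EB 90 9F.
U+132B0: 4-byte form → F0 93 8A B0.
U+10331: 4-byte form → F0 90 8C B1.
U+60E1D: 4-byte form → F1 A0 B8 9D.
U+C6CA: 3-byte form → EC 9B 8A.
U+1F628: 4-byte form → F0 9F 98 A8.
Concatenated (26 bytes): F3 91 AB BA EB 90 9F F0 93 8A B0 F0 90 8C B1 F1 A0 B8 9D EC 9B 8A F0 9F 98 A8.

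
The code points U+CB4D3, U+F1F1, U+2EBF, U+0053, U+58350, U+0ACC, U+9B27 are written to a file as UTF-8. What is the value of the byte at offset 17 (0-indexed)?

U+CB4D3 → 4-byte form F3 8B 93 93 at offsets 0–3.
U+F1F1 → 3-byte form EF 87 B1 at offsets 4–6.
U+2EBF → 3-byte form E2 BA BF at offsets 7–9.
U+0053 → 1-byte form 53 at offsets 10–10.
U+58350 → 4-byte form F1 98 8D 90 at offsets 11–14.
U+0ACC → 3-byte form E0 AB 8C at offsets 15–17.
Offset 17 falls in char 6's range; it's byte 3 of E0 AB 8C = 0x8C.

0x8C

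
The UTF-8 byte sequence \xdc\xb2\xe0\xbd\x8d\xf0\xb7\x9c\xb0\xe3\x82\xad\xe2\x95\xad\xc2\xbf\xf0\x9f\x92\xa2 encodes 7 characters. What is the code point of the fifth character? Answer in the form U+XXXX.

Offset 0: leading byte 0xDC = 11011100 → 2-byte char #1 = DC B2.
Offset 2: leading byte 0xE0 = 11100000 → 3-byte char #2 = E0 BD 8D.
Offset 5: leading byte 0xF0 = 11110000 → 4-byte char #3 = F0 B7 9C B0.
Offset 9: leading byte 0xE3 = 11100011 → 3-byte char #4 = E3 82 AD.
Offset 12: leading byte 0xE2 = 11100010 → 3-byte char #5 = E2 95 AD.
Leading byte 0xE2 = 11100010 matches 1110xxxx → 3-byte sequence.
Byte 1: 0xE2 = 11100010, payload 0010 (4 bits).
Byte 2: 0x95 = 10010101 (10xxxxxx ✓), payload 010101.
Byte 3: 0xAD = 10101101 (10xxxxxx ✓), payload 101101.
Concatenate: 0010010101101101 = 0x256D (16 bits → U+256D).

U+256D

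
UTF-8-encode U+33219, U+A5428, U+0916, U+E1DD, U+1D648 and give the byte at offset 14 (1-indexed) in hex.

0x9D

1-indexed offset 14 is 0-indexed offset 13.
U+33219 → 4-byte form F0 B3 88 99 at offsets 0–3.
U+A5428 → 4-byte form F2 A5 90 A8 at offsets 4–7.
U+0916 → 3-byte form E0 A4 96 at offsets 8–10.
U+E1DD → 3-byte form EE 87 9D at offsets 11–13.
Offset 13 falls in char 4's range; it's byte 3 of EE 87 9D = 0x9D.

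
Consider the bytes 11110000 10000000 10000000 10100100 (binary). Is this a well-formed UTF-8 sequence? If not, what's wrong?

Leading byte 0xF0 = 11110000 → 4-byte form.
Continuation bytes all match 10xxxxxx. Payload decodes to 0x24.
But 0x24 < 0x10000, the minimum for a 4-byte sequence — this is an overlong encoding.

invalid (overlong encoding)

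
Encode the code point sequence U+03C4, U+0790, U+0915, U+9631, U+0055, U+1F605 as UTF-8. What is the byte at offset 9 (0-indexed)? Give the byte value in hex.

U+03C4 → 2-byte form CF 84 at offsets 0–1.
U+0790 → 2-byte form DE 90 at offsets 2–3.
U+0915 → 3-byte form E0 A4 95 at offsets 4–6.
U+9631 → 3-byte form E9 98 B1 at offsets 7–9.
Offset 9 falls in char 4's range; it's byte 3 of E9 98 B1 = 0xB1.

0xB1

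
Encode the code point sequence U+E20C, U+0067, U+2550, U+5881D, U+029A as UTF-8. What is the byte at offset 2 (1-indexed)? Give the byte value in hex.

1-indexed offset 2 is 0-indexed offset 1.
U+E20C → 3-byte form EE 88 8C at offsets 0–2.
Offset 1 falls in char 1's range; it's byte 2 of EE 88 8C = 0x88.

0x88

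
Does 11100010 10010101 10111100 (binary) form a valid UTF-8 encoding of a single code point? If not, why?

valid

Leading byte 0xE2 = 11100010 → 3-byte form.
Continuation bytes 0x95=10010101, 0xBC=10111100 all match 10xxxxxx.
Decoded value 0x257C is ≥ 0x800 (shortest form) and not a surrogate.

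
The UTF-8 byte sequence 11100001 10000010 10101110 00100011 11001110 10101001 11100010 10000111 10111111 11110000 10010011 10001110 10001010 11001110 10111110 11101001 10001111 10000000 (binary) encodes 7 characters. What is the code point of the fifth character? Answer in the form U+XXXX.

U+1338A

Offset 0: leading byte 0xE1 = 11100001 → 3-byte char #1 = E1 82 AE.
Offset 3: leading byte 0x23 = 00100011 → 1-byte char #2 = 23.
Offset 4: leading byte 0xCE = 11001110 → 2-byte char #3 = CE A9.
Offset 6: leading byte 0xE2 = 11100010 → 3-byte char #4 = E2 87 BF.
Offset 9: leading byte 0xF0 = 11110000 → 4-byte char #5 = F0 93 8E 8A.
Leading byte 0xF0 = 11110000 matches 11110xxx → 4-byte sequence.
Byte 1: 0xF0 = 11110000, payload 000 (3 bits).
Byte 2: 0x93 = 10010011 (10xxxxxx ✓), payload 010011.
Byte 3: 0x8E = 10001110 (10xxxxxx ✓), payload 001110.
Byte 4: 0x8A = 10001010 (10xxxxxx ✓), payload 001010.
Concatenate: 000010011001110001010 = 0x1338A (21 bits → U+1338A).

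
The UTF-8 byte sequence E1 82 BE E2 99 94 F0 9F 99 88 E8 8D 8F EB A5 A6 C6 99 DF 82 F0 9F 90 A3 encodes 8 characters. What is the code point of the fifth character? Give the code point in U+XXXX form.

Offset 0: leading byte 0xE1 = 11100001 → 3-byte char #1 = E1 82 BE.
Offset 3: leading byte 0xE2 = 11100010 → 3-byte char #2 = E2 99 94.
Offset 6: leading byte 0xF0 = 11110000 → 4-byte char #3 = F0 9F 99 88.
Offset 10: leading byte 0xE8 = 11101000 → 3-byte char #4 = E8 8D 8F.
Offset 13: leading byte 0xEB = 11101011 → 3-byte char #5 = EB A5 A6.
Leading byte 0xEB = 11101011 matches 1110xxxx → 3-byte sequence.
Byte 1: 0xEB = 11101011, payload 1011 (4 bits).
Byte 2: 0xA5 = 10100101 (10xxxxxx ✓), payload 100101.
Byte 3: 0xA6 = 10100110 (10xxxxxx ✓), payload 100110.
Concatenate: 1011100101100110 = 0xB966 (16 bits → U+B966).

U+B966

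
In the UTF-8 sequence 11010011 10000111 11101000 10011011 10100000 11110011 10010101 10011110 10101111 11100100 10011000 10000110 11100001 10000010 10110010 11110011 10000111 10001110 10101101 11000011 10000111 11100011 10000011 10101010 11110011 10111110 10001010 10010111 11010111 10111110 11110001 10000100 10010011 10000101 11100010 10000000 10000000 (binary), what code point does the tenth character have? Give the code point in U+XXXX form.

U+05FE

Offset 0: leading byte 0xD3 = 11010011 → 2-byte char #1 = D3 87.
Offset 2: leading byte 0xE8 = 11101000 → 3-byte char #2 = E8 9B A0.
Offset 5: leading byte 0xF3 = 11110011 → 4-byte char #3 = F3 95 9E AF.
Offset 9: leading byte 0xE4 = 11100100 → 3-byte char #4 = E4 98 86.
Offset 12: leading byte 0xE1 = 11100001 → 3-byte char #5 = E1 82 B2.
Offset 15: leading byte 0xF3 = 11110011 → 4-byte char #6 = F3 87 8E AD.
Offset 19: leading byte 0xC3 = 11000011 → 2-byte char #7 = C3 87.
Offset 21: leading byte 0xE3 = 11100011 → 3-byte char #8 = E3 83 AA.
Offset 24: leading byte 0xF3 = 11110011 → 4-byte char #9 = F3 BE 8A 97.
Offset 28: leading byte 0xD7 = 11010111 → 2-byte char #10 = D7 BE.
Leading byte 0xD7 = 11010111 matches 110xxxxx → 2-byte sequence.
Byte 1: 0xD7 = 11010111, payload 10111 (5 bits).
Byte 2: 0xBE = 10111110 (10xxxxxx ✓), payload 111110.
Concatenate: 10111111110 = 0x5FE (11 bits → U+05FE).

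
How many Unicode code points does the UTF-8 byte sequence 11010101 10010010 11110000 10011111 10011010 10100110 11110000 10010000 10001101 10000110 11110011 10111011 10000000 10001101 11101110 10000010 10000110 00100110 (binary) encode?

Byte at offset 0: 0xD5 = 11010101 → 2-byte char (#1). Advance 2.
Byte at offset 2: 0xF0 = 11110000 → 4-byte char (#2). Advance 4.
Byte at offset 6: 0xF0 = 11110000 → 4-byte char (#3). Advance 4.
Byte at offset 10: 0xF3 = 11110011 → 4-byte char (#4). Advance 4.
Byte at offset 14: 0xEE = 11101110 → 3-byte char (#5). Advance 3.
Byte at offset 17: 0x26 = 00100110 → 1-byte char (#6). Advance 1.
Reached end at offset 18 after 6 code points.

6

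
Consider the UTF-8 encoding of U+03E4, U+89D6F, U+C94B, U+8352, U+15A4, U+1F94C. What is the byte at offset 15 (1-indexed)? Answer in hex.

1-indexed offset 15 is 0-indexed offset 14.
U+03E4 → 2-byte form CF A4 at offsets 0–1.
U+89D6F → 4-byte form F2 89 B5 AF at offsets 2–5.
U+C94B → 3-byte form EC A5 8B at offsets 6–8.
U+8352 → 3-byte form E8 8D 92 at offsets 9–11.
U+15A4 → 3-byte form E1 96 A4 at offsets 12–14.
Offset 14 falls in char 5's range; it's byte 3 of E1 96 A4 = 0xA4.

0xA4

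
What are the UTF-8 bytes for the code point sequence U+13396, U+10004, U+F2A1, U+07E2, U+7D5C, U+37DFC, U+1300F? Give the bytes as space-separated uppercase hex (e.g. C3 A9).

F0 93 8E 96 F0 90 80 84 EF 8A A1 DF A2 E7 B5 9C F0 B7 B7 BC F0 93 80 8F

U+13396: 4-byte form → F0 93 8E 96.
U+10004: 4-byte form → F0 90 80 84.
U+F2A1: 3-byte form → EF 8A A1.
U+07E2: 2-byte form → DF A2.
U+7D5C: 3-byte form → E7 B5 9C.
U+37DFC: 4-byte form → F0 B7 B7 BC.
U+1300F: 4-byte form → F0 93 80 8F.
Concatenated (24 bytes): F0 93 8E 96 F0 90 80 84 EF 8A A1 DF A2 E7 B5 9C F0 B7 B7 BC F0 93 80 8F.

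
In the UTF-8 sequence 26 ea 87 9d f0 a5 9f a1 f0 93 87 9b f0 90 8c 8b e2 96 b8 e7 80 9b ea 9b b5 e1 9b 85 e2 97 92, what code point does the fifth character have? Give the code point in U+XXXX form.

U+1030B

Offset 0: leading byte 0x26 = 00100110 → 1-byte char #1 = 26.
Offset 1: leading byte 0xEA = 11101010 → 3-byte char #2 = EA 87 9D.
Offset 4: leading byte 0xF0 = 11110000 → 4-byte char #3 = F0 A5 9F A1.
Offset 8: leading byte 0xF0 = 11110000 → 4-byte char #4 = F0 93 87 9B.
Offset 12: leading byte 0xF0 = 11110000 → 4-byte char #5 = F0 90 8C 8B.
Leading byte 0xF0 = 11110000 matches 11110xxx → 4-byte sequence.
Byte 1: 0xF0 = 11110000, payload 000 (3 bits).
Byte 2: 0x90 = 10010000 (10xxxxxx ✓), payload 010000.
Byte 3: 0x8C = 10001100 (10xxxxxx ✓), payload 001100.
Byte 4: 0x8B = 10001011 (10xxxxxx ✓), payload 001011.
Concatenate: 000010000001100001011 = 0x1030B (21 bits → U+1030B).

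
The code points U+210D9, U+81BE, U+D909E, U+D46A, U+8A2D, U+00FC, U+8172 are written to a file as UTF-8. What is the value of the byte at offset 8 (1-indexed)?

1-indexed offset 8 is 0-indexed offset 7.
U+210D9 → 4-byte form F0 A1 83 99 at offsets 0–3.
U+81BE → 3-byte form E8 86 BE at offsets 4–6.
U+D909E → 4-byte form F3 99 82 9E at offsets 7–10.
Offset 7 falls in char 3's range; it's byte 1 of F3 99 82 9E = 0xF3.

0xF3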